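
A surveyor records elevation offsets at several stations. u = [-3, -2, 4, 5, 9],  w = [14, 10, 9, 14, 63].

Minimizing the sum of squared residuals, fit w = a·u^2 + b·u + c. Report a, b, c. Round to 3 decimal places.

From the data, Σu^2·u^2 = 7539, Σu^2·u = 883, Σu^2 = 135, Σu·u = 135, Σu = 13, Σ1 = 5.
Moment sums: Σu^2·w = 5763, Σu·w = 611, Σw = 110.
So XᵀX·[a, b, c]ᵀ = Xᵀw: [[7539, 883, 135]; [883, 135, 13]; [135, 13, 5]]·[a, b, c]ᵀ = [5763, 611, 110]ᵀ.
Row-reducing yields a = 274379/277622, b = -550815/277622, c = 65785/138811.

a = 0.988, b = -1.984, c = 0.474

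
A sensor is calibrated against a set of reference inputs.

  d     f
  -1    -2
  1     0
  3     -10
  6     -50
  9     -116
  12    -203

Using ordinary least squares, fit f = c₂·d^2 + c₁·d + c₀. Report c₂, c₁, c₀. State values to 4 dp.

The normal system MᵀM·[c₂, c₁, c₀]ᵀ = Mᵀf is [[28676, 2700, 272]; [2700, 272, 30]; [272, 30, 6]]·[c₂, c₁, c₀]ᵀ = [-40520, -3808, -381]ᵀ.
Inverting the 3×3 Gram matrix, [c₂, c₁, c₀]ᵀ = [-214677/148898, 35363/148898, 50093/74449]ᵀ.

c₂ = -1.4418, c₁ = 0.2375, c₀ = 0.6728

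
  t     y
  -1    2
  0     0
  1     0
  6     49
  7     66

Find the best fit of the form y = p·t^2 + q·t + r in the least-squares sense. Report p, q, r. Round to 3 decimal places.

From the data, Σt^2·t^2 = 3699, Σt^2·t = 559, Σt^2 = 87, Σt·t = 87, Σt = 13, Σ1 = 5.
For Mᵀy: Σt^2·y = 5000, Σt·y = 754, Σy = 117.
Inverting the 3×3 Gram matrix, [p, q, r]ᵀ = [20005/13742, -8957/13742, -1618/6871]ᵀ.

p = 1.456, q = -0.652, r = -0.235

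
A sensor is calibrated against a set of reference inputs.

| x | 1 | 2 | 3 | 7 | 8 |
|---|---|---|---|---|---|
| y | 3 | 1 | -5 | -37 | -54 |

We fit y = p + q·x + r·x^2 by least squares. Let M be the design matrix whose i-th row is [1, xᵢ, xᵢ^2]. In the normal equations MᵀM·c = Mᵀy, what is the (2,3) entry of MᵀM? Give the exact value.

891

Row 2 ↔ basis x, column 3 ↔ basis x^2, so (MᵀM)_{2,3} = Σᵢ (x)·(x^2) = (1)·(1) + (2)·(4) + (3)·(9) + (7)·(49) + (8)·(64) = 891.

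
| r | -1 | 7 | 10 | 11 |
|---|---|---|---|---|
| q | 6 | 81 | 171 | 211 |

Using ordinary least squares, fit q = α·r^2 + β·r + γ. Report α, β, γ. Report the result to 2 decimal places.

Normal-equation sums: Σr^2·r^2 = 27043, Σr^2·r = 2673, Σr^2 = 271, Σr·r = 271, Σr = 27, Σ1 = 4.
And Σr^2·q = 46606, Σr·q = 4592, Σq = 469.
Inverting the 3×3 Gram matrix, [α, β, γ]ᵀ = [7525/3912, -2891/1304, 3703/1956]ᵀ.

α = 1.92, β = -2.22, γ = 1.89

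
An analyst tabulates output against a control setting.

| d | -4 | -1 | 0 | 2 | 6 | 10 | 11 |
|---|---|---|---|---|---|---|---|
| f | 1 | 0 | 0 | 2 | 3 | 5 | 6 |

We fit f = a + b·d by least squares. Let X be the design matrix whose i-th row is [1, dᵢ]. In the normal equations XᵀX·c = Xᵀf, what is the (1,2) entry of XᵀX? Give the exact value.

24

Row 1 ↔ basis 1, column 2 ↔ basis d, so (XᵀX)_{1,2} = Σᵢ d = (1)·(-4) + (1)·(-1) + (1)·(0) + (1)·(2) + (1)·(6) + (1)·(10) + (1)·(11) = 24.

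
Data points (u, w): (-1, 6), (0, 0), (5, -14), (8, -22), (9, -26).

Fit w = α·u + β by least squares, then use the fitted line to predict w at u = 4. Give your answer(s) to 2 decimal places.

The normal equations are: 171·α + 21·β = -486;  21·α + 5·β = -56.
Determinant 171·5 − 21² = 414.
α = ((-486)·5 − 21·(-56))/414 = -209/69; β = (171·(-56) − 21·(-486))/414 = 35/23.
At u = 4: ŵ = (-209/69)·(4) + (35/23)·(1) = -731/69.

ŵ = -10.59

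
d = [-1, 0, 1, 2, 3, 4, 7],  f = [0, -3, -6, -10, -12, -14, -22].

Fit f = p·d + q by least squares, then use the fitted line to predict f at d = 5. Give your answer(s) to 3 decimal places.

Sums needed: Σd·d = 80, Σd = 16, Σ1 = 7.
Moment sums: Σd·f = -272, Σf = -67.
So MᵀM·[p, q]ᵀ = Mᵀf: [[80, 16]; [16, 7]]·[p, q]ᵀ = [-272, -67]ᵀ.
Δ = 80·7 − 16² = 304.
p = ((-272)·7 − 16·(-67))/304 = -52/19; q = (80·(-67) − 16·(-272))/304 = -63/19.
At d = 5: f̂ = (-52/19)·(5) + (-63/19)·(1) = -17.

f̂ = -17.000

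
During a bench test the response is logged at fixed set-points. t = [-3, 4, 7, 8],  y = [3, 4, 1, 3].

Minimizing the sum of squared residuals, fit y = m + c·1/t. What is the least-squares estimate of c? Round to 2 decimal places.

The normal equations are: 4·m + (31/168)·c = 11;  (31/168)·m + (5917/28224)·c = 29/56.
Eliminating c: (5917/28224)·(row 1) − (31/168)·(row 2) gives (2523/3136)·m = (5917/28224)·11 − (31/168)·(29/56) = 31195/14112, so m = 62390/22707.
Then c = ((29/56) − (31/168)·(62390/22707))/(5917/28224) = 392/7569.

c = 0.05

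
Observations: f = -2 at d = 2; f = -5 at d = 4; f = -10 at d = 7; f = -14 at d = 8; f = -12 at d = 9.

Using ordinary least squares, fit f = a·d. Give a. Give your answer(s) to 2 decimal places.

The normal equations are: 214·a = -314.
a = (-314)/214 = -1.46729.

a = -1.47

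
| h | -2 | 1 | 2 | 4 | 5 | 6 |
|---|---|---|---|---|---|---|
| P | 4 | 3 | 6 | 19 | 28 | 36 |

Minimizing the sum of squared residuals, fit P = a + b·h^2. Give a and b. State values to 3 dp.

Sums needed: Σ1 = 6, Σh^2 = 86, Σh^2·h^2 = 2210.
And ΣP = 96, Σh^2·P = 2343.
AᵀA·[a, b]ᵀ = AᵀP becomes [[6, 86]; [86, 2210]]·[a, b]ᵀ = [96, 2343]ᵀ.
Eliminating b: 2210·(row 1) − 86·(row 2) gives 5864·a = 2210·96 − 86·2343 = 10662, so a = 5331/2932.
Then b = (2343 − 86·(5331/2932))/2210 = 2901/2932.

a = 1.818, b = 0.989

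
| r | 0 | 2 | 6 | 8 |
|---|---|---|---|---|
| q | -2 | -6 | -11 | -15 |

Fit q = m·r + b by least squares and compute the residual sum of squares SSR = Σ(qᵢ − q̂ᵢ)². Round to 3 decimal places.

Entries of MᵀM: Σr·r = 104, Σr = 16, Σ1 = 4.
And Σr·q = -198, Σq = -34.
det = 104·4 − 16² = 160.
m = ((-198)·4 − 16·(-34))/160 = -31/20; b = (104·(-34) − 16·(-198))/160 = -23/10.
Residuals: 3/10, -3/5, 3/5, -3/10; SSR = 9/10.

SSR = 0.900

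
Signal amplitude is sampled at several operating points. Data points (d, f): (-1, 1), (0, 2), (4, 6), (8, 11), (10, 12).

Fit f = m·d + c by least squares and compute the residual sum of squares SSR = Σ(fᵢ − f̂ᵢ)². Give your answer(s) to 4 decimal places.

With design matrix A, AᵀA = [[181, 21]; [21, 5]] and Aᵀf = [231, 32]ᵀ.
Eliminating c: 5·(row 1) − 21·(row 2) gives 464·m = 5·231 − 21·32 = 483, so m = 483/464.
Then c = (32 − 21·(483/464))/5 = 941/464.
Residuals: 3/232, -13/464, -89/464, 299/464, -7/16; SSR = 299/464.

SSR = 0.6444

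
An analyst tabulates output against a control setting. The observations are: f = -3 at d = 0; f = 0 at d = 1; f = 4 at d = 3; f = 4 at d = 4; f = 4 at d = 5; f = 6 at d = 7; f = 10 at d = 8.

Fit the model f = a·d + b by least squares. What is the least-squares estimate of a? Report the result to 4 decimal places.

a = 1.3462

The normal equations are: 164·a + 28·b = 170;  28·a + 7·b = 25.
(Σd·d = 164, Σd = 28, Σ1 = 7, Σd·f = 170, Σf = 25.)
Eliminating b: 7·(row 1) − 28·(row 2) gives 364·a = 7·170 − 28·25 = 490, so a = 35/26.
Then b = (25 − 28·(35/26))/7 = -165/91.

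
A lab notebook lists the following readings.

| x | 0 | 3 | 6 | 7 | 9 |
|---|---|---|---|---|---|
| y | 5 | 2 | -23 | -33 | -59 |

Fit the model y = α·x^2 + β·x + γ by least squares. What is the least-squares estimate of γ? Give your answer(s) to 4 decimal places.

γ = 5.6211

Sums needed: Σx^2·x^2 = 10339, Σx^2·x = 1315, Σx^2 = 175, Σx·x = 175, Σx = 25, Σ1 = 5.
Moment sums: Σx^2·y = -7206, Σx·y = -894, Σy = -108.
Normal equations: [[10339, 1315, 175]; [1315, 175, 25]; [175, 25, 5]]·[α, β, γ]ᵀ = [-7206, -894, -108]ᵀ.
Row-reducing yields α = -259/285, β = 1307/1425, γ = 534/95.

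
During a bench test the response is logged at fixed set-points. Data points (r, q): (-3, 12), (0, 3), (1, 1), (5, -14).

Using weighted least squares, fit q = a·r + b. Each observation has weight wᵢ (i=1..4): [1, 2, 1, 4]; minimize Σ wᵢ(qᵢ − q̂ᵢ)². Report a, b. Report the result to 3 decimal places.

a = -3.335, b = 2.878

Forming MᵀWM = [[110, 18]; [18, 8]] and MᵀWq = [-315, -37]ᵀ gives MᵀWM·[a, b]ᵀ = MᵀWq.
det = 110·8 − 18² = 556.
a = ((-315)·8 − 18·(-37))/556 = -927/278; b = (110·(-37) − 18·(-315))/556 = 400/139.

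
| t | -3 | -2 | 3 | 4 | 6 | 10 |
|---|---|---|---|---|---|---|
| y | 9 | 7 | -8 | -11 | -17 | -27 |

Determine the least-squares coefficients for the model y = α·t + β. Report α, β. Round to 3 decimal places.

Entries of MᵀM: Σt·t = 174, Σt = 18, Σ1 = 6.
For Mᵀy: Σt·y = -481, Σy = -47.
Normal equations: [[174, 18]; [18, 6]]·[α, β]ᵀ = [-481, -47]ᵀ.
Δ = 174·6 − 18² = 720.
α = ((-481)·6 − 18·(-47))/720 = -17/6; β = (174·(-47) − 18·(-481))/720 = 2/3.

α = -2.833, β = 0.667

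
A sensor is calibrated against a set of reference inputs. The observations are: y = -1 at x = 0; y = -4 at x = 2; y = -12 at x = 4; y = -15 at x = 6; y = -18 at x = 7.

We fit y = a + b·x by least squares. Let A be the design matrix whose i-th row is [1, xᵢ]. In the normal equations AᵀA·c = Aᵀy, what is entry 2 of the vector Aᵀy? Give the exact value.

Entry 2 ↔ basis x, so (Aᵀy)_{2} = Σᵢ (x)·yᵢ = (0)·(-1) + (2)·(-4) + (4)·(-12) + (6)·(-15) + (7)·(-18) = -272.

-272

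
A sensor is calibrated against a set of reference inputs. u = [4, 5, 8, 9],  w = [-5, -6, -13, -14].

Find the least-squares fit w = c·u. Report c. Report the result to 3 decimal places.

c = -1.505

Compute the Gram sums: Σu·u = 186.
Right-hand side: Σu·w = -280.
Normal equations: [[186]]·[c]ᵀ = [-280]ᵀ.
Hence c = -280 / 186 ≈ -1.50538.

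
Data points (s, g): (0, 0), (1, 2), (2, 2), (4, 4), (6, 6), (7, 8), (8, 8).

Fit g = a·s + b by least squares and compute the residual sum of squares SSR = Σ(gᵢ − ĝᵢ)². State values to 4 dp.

Normal-equation sums: Σs·s = 170, Σs = 28, Σ1 = 7.
And Σs·g = 178, Σg = 30.
So XᵀX·[a, b]ᵀ = Xᵀg: [[170, 28]; [28, 7]]·[a, b]ᵀ = [178, 30]ᵀ.
Eliminating b: 7·(row 1) − 28·(row 2) gives 406·a = 7·178 − 28·30 = 406, so a = 1.
Then b = (30 − 28·1)/7 = 2/7.
Residuals: -2/7, 5/7, -2/7, -2/7, -2/7, 5/7, -2/7; SSR = 10/7.

SSR = 1.4286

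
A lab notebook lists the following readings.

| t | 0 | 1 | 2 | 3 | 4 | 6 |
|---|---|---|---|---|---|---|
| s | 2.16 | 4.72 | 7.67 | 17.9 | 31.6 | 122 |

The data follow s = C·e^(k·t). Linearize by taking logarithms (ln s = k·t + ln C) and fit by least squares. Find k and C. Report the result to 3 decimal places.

k = 0.668, C = 2.232

Linearized form: ln s = k·t + ln C. From the 6 transformed points,
Σt = 16.0000, Σ(t)² = 66.0000, Σln s = 15.5012, Σt·ln s = 56.9176.
Normal system: [[66.0000, 16.0000]; [16.0000, 6]]·[k, ln C]ᵀ = [56.9176, 15.5012]ᵀ.
Slope k = (n·Σt·ln s − Σt·Σln s)/(n·Σ(t)² − (Σt)²) = (6·56.9176 − 16.0000·15.5012)/140.0000 = 0.66776; ln C = (Σln s − k·Σt)/n = 0.80285, so C = exp(0.80285) = 2.23188.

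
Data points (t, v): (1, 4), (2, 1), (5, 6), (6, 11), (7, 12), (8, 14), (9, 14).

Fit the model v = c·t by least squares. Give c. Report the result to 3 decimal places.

c = 1.631

Setting ∂/∂c … = 0 gives: 260·c = 424.
(Σt·t = 260, Σt·v = 424.)
c = 424/260 = 1.63077.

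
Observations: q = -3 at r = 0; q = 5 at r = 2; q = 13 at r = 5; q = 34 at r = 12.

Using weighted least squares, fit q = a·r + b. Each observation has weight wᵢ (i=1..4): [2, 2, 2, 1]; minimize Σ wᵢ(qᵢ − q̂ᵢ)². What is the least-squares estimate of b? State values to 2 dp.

b = -2.14

Sums needed: Σwᵢ·r·r = 202, Σwᵢ·r = 26, Σwᵢ·1 = 7.
Right-hand side: Σwᵢ·r·q = 558, Σwᵢ·q = 64.
So XᵀWX·[a, b]ᵀ = XᵀWq: [[202, 26]; [26, 7]]·[a, b]ᵀ = [558, 64]ᵀ.
det = 202·7 − 26² = 738.
a = (558·7 − 26·64)/738 = 1121/369; b = (202·64 − 26·558)/738 = -790/369.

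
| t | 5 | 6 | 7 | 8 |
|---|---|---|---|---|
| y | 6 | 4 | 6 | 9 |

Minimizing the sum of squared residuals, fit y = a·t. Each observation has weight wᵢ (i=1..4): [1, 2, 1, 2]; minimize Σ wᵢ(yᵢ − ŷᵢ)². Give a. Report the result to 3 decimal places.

a = 0.964

From the data, Σwᵢ·t·t = 274.
Right-hand side: Σwᵢ·t·y = 264.
AᵀWA·[a]ᵀ = AᵀWy becomes [[274]]·[a]ᵀ = [264]ᵀ.
a = 264/274 = 0.963504.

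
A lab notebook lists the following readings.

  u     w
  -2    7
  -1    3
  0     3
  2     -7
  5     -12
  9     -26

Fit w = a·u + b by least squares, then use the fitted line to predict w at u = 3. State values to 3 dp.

With design matrix M, MᵀM = [[115, 13]; [13, 6]] and Mᵀw = [-325, -32]ᵀ.
Eliminating b: 6·(row 1) − 13·(row 2) gives 521·a = 6·(-325) − 13·(-32) = -1534, so a = -1534/521.
Then b = ((-32) − 13·(-1534/521))/6 = 545/521.
At u = 3: ŵ = (-1534/521)·(3) + (545/521)·(1) = -4057/521.

ŵ = -7.787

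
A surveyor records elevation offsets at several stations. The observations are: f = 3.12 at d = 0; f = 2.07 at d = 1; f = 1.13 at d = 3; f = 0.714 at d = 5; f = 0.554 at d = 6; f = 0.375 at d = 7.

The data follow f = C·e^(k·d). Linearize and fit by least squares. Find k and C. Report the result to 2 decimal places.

Let Y = ln f. Fitting Y = k·d + ln C by least squares:
XᵀX = [[120.0000, 22.0000]; [22.0000, 6]], rhs = [-10.9995, 0.0793]ᵀ  (here Σd = 22.0000, Σ(d)² = 120.0000, Σln f = 0.0793, Σd·ln f = -10.9995).
Δ = 120.0000·6 − (22.0000)² = 236.0000; k = (-10.9995·6 − 22.0000·0.0793)/236.0000 = -0.28704, ln C = (120.0000·0.0793 − 22.0000·-10.9995)/236.0000 = 1.06570, so C = exp(1.06570) = 2.90288.

k = -0.29, C = 2.90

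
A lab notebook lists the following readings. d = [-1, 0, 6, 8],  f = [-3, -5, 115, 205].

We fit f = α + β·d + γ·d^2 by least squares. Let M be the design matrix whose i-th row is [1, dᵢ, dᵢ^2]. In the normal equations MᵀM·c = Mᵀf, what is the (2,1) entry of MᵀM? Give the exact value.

13

Row 2 ↔ basis d, column 1 ↔ basis 1, so (MᵀM)_{2,1} = Σᵢ d = (-1)·(1) + (0)·(1) + (6)·(1) + (8)·(1) = 13.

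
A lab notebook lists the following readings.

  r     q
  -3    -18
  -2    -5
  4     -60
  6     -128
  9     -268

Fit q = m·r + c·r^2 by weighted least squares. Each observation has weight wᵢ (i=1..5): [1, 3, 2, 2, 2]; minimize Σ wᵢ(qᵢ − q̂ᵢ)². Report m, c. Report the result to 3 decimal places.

Compute the Gram sums: Σwᵢ·r·r = 287, Σwᵢ·r·r^2 = 1967, Σwᵢ·r^2·r^2 = 16355.
For XᵀWq: Σwᵢ·r·q = -6756, Σwᵢ·r^2·q = -54774.
Normal equations: [[287, 1967]; [1967, 16355]]·[m, c]ᵀ = [-6756, -54774]ᵀ.
Determinant 287·16355 − 1967² = 824796.
m = ((-6756)·16355 − 1967·(-54774))/824796 = -458987/137466; c = (287·(-54774) − 1967·(-6756))/824796 = -57883/19638.

m = -3.339, c = -2.947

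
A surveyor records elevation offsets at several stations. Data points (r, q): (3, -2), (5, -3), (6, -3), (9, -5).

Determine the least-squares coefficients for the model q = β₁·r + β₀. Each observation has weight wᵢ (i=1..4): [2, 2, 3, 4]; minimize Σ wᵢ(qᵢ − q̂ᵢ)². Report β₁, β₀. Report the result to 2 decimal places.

Sums needed: Σwᵢ·r·r = 500, Σwᵢ·r = 70, Σwᵢ·1 = 11.
Right-hand side: Σwᵢ·r·q = -276, Σwᵢ·q = -39.
Eliminating β₀: 11·(row 1) − 70·(row 2) gives 600·β₁ = 11·(-276) − 70·(-39) = -306, so β₁ = -51/100.
Then β₀ = ((-39) − 70·(-51/100))/11 = -3/10.

β₁ = -0.51, β₀ = -0.30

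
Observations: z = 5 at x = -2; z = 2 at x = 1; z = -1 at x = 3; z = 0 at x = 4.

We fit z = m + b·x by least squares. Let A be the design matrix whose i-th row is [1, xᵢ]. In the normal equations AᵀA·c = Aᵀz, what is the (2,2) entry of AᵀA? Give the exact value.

30

Row 2 ↔ basis x, column 2 ↔ basis x, so (AᵀA)_{2,2} = Σᵢ (x)·(x) = (-2)·(-2) + (1)·(1) + (3)·(3) + (4)·(4) = 30.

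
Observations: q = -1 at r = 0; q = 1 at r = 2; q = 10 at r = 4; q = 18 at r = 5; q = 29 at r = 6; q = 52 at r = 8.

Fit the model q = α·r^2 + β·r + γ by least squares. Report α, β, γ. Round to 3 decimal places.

Setting ∂/∂α … = 0 gives: 6289·α + 925·β + 145·γ = 4986;  925·α + 145·β + 25·γ = 722;  145·α + 25·β + 6·γ = 109.
Solving the 3×3 system (Gaussian elimination) gives α = 433/462, β = -169/210, γ = -87/77.

α = 0.937, β = -0.805, γ = -1.130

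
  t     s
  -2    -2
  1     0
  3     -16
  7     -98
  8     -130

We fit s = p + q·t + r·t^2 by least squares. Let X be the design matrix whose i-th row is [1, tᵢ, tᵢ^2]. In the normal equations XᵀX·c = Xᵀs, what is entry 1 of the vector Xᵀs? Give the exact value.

-246

Entry 1 ↔ basis 1, so (Xᵀs)_{1} = Σᵢ sᵢ = (1)·(-2) + (1)·(0) + (1)·(-16) + (1)·(-98) + (1)·(-130) = -246.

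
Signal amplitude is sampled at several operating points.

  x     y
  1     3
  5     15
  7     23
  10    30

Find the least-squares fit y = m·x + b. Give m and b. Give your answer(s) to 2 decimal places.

The normal equations are: 175·m + 23·b = 539;  23·m + 4·b = 71.
Δ = 175·4 − 23² = 171.
m = (539·4 − 23·71)/171 = 523/171; b = (175·71 − 23·539)/171 = 28/171.

m = 3.06, b = 0.16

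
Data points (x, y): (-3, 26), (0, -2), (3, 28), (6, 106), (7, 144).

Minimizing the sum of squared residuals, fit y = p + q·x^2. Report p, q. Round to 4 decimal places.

From the data, Σ1 = 5, Σx^2 = 103, Σx^2·x^2 = 3859.
For Mᵀy: Σy = 302, Σx^2·y = 11358.
Δ = 5·3859 − 103² = 8686.
p = (302·3859 − 103·11358)/8686 = -2228/4343; q = (5·11358 − 103·302)/8686 = 12842/4343.

p = -0.5130, q = 2.9569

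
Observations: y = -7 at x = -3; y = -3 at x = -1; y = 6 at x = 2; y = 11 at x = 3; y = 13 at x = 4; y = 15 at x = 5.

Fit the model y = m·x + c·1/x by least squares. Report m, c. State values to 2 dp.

Forming MᵀM = [[64, 6]; [6, 5669/3600]] and Mᵀy = [196, 73/4]ᵀ gives MᵀM·[m, c]ᵀ = Mᵀy.
Eliminating c: (5669/3600)·(row 1) − 6·(row 2) gives (14576/225)·m = (5669/3600)·196 − 6·(73/4) = 179231/900, so m = 179231/58304.
Then c = ((73/4) − 6·(179231/58304))/(5669/3600) = -225/1822.

m = 3.07, c = -0.12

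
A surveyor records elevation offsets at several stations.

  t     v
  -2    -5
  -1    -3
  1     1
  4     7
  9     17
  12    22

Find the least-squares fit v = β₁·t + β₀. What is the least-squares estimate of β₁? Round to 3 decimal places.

XᵀX·[β₁, β₀]ᵀ = Xᵀv reads: 247·β₁ + 23·β₀ = 459;  23·β₁ + 6·β₀ = 39.
(Σt·t = 247, Σt = 23, Σ1 = 6, Σt·v = 459, Σv = 39.)
det = 247·6 − 23² = 953.
β₁ = (459·6 − 23·39)/953 = 1857/953; β₀ = (247·39 − 23·459)/953 = -924/953.

β₁ = 1.949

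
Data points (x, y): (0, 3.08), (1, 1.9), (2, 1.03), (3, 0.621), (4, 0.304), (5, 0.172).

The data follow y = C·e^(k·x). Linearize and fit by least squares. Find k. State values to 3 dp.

k = -0.584

With ln yᵢ as the transformed response and xᵢ as the regressor:
XᵀX = [[55.0000, 15.0000]; [15.0000, 6]], rhs = [-14.2925, -1.6311]ᵀ  (here Σx = 15.0000, Σ(x)² = 55.0000, Σln y = -1.6311, Σx·ln y = -14.2925).
Slope k = (n·Σx·ln y − Σx·Σln y)/(n·Σ(x)² − (Σx)²) = (6·-14.2925 − 15.0000·-1.6311)/105.0000 = -0.58371; ln C = (Σln y − k·Σx)/n = 1.18742.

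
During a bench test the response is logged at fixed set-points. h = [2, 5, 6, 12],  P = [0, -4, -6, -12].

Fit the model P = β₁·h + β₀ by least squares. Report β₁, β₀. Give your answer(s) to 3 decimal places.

Sums needed: Σh·h = 209, Σh = 25, Σ1 = 4.
And Σh·P = -200, ΣP = -22.
MᵀM·[β₁, β₀]ᵀ = MᵀP becomes [[209, 25]; [25, 4]]·[β₁, β₀]ᵀ = [-200, -22]ᵀ.
Eliminating β₀: 4·(row 1) − 25·(row 2) gives 211·β₁ = 4·(-200) − 25·(-22) = -250, so β₁ = -250/211.
Then β₀ = ((-22) − 25·(-250/211))/4 = 402/211.

β₁ = -1.185, β₀ = 1.905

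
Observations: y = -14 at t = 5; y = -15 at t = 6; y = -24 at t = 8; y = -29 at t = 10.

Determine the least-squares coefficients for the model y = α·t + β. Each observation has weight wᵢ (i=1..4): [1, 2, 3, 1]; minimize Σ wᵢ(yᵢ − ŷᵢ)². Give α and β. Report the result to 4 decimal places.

α = -3.4180, β = 4.1885

The normal system AᵀWA·[α, β]ᵀ = AᵀWy is [[389, 51]; [51, 7]]·[α, β]ᵀ = [-1116, -145]ᵀ.
Determinant 389·7 − 51² = 122.
α = ((-1116)·7 − 51·(-145))/122 = -417/122; β = (389·(-145) − 51·(-1116))/122 = 511/122.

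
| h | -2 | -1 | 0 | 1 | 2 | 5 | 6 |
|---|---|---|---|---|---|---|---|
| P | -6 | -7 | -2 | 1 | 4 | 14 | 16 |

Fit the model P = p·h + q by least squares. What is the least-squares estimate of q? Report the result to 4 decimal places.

Setting ∂/∂p … = 0 gives: 71·p + 11·q = 194;  11·p + 7·q = 20.
Δ = 71·7 − 11² = 376.
p = (194·7 − 11·20)/376 = 569/188; q = (71·20 − 11·194)/376 = -357/188.

q = -1.8989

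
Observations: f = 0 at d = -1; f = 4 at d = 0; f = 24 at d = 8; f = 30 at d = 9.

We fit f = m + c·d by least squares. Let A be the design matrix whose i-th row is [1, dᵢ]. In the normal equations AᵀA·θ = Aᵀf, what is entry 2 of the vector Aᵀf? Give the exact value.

462

Entry 2 ↔ basis d, so (Aᵀf)_{2} = Σᵢ (d)·fᵢ = (-1)·(0) + (0)·(4) + (8)·(24) + (9)·(30) = 462.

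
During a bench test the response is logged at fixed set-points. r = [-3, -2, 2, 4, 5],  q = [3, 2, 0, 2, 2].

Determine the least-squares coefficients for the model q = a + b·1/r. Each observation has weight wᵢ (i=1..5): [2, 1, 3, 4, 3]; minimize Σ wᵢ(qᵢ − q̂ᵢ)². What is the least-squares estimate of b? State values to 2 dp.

b = -2.35

Entries of AᵀWA: Σwᵢ·1 = 13, Σwᵢ·1/r = 29/15, Σwᵢ·1/r·1/r = 1433/900.
Right-hand side: Σwᵢ·q = 22, Σwᵢ·1/r·q = 1/5.
So AᵀWA·[a, b]ᵀ = AᵀWq: [[13, 29/15]; [29/15, 1433/900]]·[a, b]ᵀ = [22, 1/5]ᵀ.
Eliminating b: (1433/900)·(row 1) − (29/15)·(row 2) gives (3053/180)·a = (1433/900)·22 − (29/15)·(1/5) = 15589/450, so a = 31178/15265.
Then b = ((1/5) − (29/15)·(31178/15265))/(1433/900) = -7188/3053.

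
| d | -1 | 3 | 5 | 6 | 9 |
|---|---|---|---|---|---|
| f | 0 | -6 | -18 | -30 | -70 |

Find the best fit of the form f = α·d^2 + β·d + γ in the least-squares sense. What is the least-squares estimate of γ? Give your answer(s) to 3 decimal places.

γ = 1.431

Compute the Gram sums: Σd^2·d^2 = 8564, Σd^2·d = 1096, Σd^2 = 152, Σd·d = 152, Σd = 22, Σ1 = 5.
And Σd^2·f = -7254, Σd·f = -918, Σf = -124.
Normal equations: [[8564, 1096, 152]; [1096, 152, 22]; [152, 22, 5]]·[α, β, γ]ᵀ = [-7254, -918, -124]ᵀ.
Inverting the 3×3 Gram matrix, [α, β, γ]ᵀ = [-2309/2442, 465/814, 1747/1221]ᵀ.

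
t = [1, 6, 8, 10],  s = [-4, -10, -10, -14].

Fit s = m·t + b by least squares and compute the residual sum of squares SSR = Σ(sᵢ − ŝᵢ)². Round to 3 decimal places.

From the data, Σt·t = 201, Σt = 25, Σ1 = 4.
Right-hand side: Σt·s = -284, Σs = -38.
Determinant 201·4 − 25² = 179.
m = ((-284)·4 − 25·(-38))/179 = -186/179; b = (201·(-38) − 25·(-284))/179 = -538/179.
Residuals: 8/179, -136/179, 236/179, -108/179; SSR = 480/179.

SSR = 2.682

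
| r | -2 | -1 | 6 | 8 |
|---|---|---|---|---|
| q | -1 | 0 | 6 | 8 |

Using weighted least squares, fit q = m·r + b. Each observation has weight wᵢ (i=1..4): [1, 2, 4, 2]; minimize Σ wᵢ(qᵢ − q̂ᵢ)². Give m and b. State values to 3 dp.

m = 0.881, b = 0.811

MᵀWM·[m, b]ᵀ = MᵀWq reads: 278·m + 36·b = 274;  36·m + 9·b = 39.
det = 278·9 − 36² = 1206.
m = (274·9 − 36·39)/1206 = 59/67; b = (278·39 − 36·274)/1206 = 163/201.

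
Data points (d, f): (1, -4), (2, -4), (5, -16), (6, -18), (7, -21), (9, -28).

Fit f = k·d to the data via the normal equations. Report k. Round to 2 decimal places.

k = -3.06

Entries of MᵀM: Σd·d = 196.
Moment sums: Σd·f = -599.
Hence k = -599 / 196 ≈ -3.05612.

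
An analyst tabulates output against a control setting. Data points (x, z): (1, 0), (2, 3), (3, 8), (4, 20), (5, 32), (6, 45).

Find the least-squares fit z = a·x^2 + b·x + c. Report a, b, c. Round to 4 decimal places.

a = 1.3929, b = -0.4929, c = -1.4000

The normal system AᵀA·[a, b, c]ᵀ = Aᵀz is [[2275, 441, 91]; [441, 91, 21]; [91, 21, 6]]·[a, b, c]ᵀ = [2824, 540, 108]ᵀ.
Solving the 3×3 system (Gaussian elimination) gives a = 39/28, b = -69/140, c = -7/5.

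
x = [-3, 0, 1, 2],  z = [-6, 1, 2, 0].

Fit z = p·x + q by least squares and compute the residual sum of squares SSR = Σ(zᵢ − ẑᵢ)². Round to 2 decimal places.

The normal equations are: 14·p + 0·q = 20;  0·p + 4·q = -3.
(Σx·x = 14, Σx = 0, Σ1 = 4, Σx·z = 20, Σz = -3.)
Determinant 14·4 − 0² = 56.
p = (20·4 − 0·(-3))/56 = 10/7; q = (14·(-3) − 0·20)/56 = -3/4.
Residuals: -27/28, 7/4, 37/28, -59/28; SSR = 285/28.

SSR = 10.18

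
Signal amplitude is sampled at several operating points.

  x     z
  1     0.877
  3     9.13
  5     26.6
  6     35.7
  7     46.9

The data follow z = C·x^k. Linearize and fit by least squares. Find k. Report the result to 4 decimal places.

k = 2.0617

Taking logs, ln z = k·ln x + ln C, so regress ln z on ln x.
AᵀA = [[10.7942, 6.4457]; [6.4457, 5]], rhs = [21.6038, 12.7844]ᵀ  (here Σln x = 6.4457, Σ(ln x)² = 10.7942, Σln z = 12.7844, Σln x·ln z = 21.6038).
Δ = 10.7942·5 − (6.4457)² = 12.4237; k = (21.6038·5 − 6.4457·12.7844)/12.4237 = 2.06172, ln C = (10.7942·12.7844 − 6.4457·21.6038)/12.4237 = -0.10098.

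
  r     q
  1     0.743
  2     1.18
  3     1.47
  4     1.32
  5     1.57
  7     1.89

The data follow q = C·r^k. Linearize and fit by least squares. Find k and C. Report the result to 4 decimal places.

Linearized form: ln q = k·ln r + ln C. From the 6 transformed points,
Sums: Σln r = 6.7334, Σ(ln r)² = 9.9861, Σln q = 1.6190, Σln r·ln q = 2.8876.
Normal system: [[9.9861, 6.7334]; [6.7334, 6]]·[k, ln C]ᵀ = [2.8876, 1.6190]ᵀ.
Slope k = (n·Σln r·ln q − Σln r·Σln q)/(n·Σ(ln r)² − (Σln r)²) = (6·2.8876 − 6.7334·1.6190)/14.5777 = 0.44067; ln C = (Σln q − k·Σln r)/n = -0.22470, so C = exp(-0.22470) = 0.79876.

k = 0.4407, C = 0.7988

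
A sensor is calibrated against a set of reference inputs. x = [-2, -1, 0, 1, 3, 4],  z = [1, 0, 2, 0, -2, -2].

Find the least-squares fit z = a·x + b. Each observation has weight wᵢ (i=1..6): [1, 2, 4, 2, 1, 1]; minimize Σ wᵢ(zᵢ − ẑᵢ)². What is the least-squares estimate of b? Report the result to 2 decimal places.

Entries of AᵀWA: Σwᵢ·x·x = 33, Σwᵢ·x = 5, Σwᵢ·1 = 11.
And Σwᵢ·x·z = -16, Σwᵢ·z = 5.
Δ = 33·11 − 5² = 338.
a = ((-16)·11 − 5·5)/338 = -201/338; b = (33·5 − 5·(-16))/338 = 245/338.

b = 0.72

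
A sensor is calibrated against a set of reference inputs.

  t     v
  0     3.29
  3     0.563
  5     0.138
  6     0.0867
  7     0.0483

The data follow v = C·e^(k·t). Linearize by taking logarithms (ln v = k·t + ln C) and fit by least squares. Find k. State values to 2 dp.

k = -0.61

Linearized form: ln v = k·t + ln C. From the 5 transformed points,
Σt = 21.0000, Σ(t)² = 119.0000, Σln v = -6.8397, Σt·ln v = -47.5100.
Equations: 119.0000·k + 21.0000·ln C = -47.5100;  21.0000·k + 5·ln C = -6.8397.
Solving (det = 154.0000): k = -0.60984, ln C = 1.19340.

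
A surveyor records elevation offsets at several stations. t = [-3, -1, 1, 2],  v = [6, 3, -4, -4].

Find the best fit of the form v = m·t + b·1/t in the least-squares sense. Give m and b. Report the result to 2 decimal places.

Normal-equation sums: Σt·t = 15, Σt·1/t = 4, Σ1/t·1/t = 85/36.
Moment sums: Σt·v = -33, Σ1/t·v = -11.
Determinant 15·(85/36) − 4² = 233/12.
m = ((-33)·(85/36) − 4·(-11))/(233/12) = -407/233; b = (15·(-11) − 4·(-33))/(233/12) = -396/233.

m = -1.75, b = -1.70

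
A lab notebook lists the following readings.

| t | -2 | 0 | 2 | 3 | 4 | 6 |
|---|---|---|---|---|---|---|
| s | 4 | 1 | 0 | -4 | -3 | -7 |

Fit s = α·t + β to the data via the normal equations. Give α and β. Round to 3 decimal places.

Normal-equation sums: Σt·t = 69, Σt = 13, Σ1 = 6.
Moment sums: Σt·s = -74, Σs = -9.
So XᵀX·[α, β]ᵀ = Xᵀs: [[69, 13]; [13, 6]]·[α, β]ᵀ = [-74, -9]ᵀ.
Eliminating β: 6·(row 1) − 13·(row 2) gives 245·α = 6·(-74) − 13·(-9) = -327, so α = -327/245.
Then β = ((-9) − 13·(-327/245))/6 = 341/245.

α = -1.335, β = 1.392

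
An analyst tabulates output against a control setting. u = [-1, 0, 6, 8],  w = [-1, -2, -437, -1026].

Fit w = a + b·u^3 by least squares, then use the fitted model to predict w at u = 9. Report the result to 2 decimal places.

ŵ = -1460.75

AᵀA·[a, b]ᵀ = Aᵀw reads: 4·a + 727·b = -1466;  727·a + 308801·b = -619703.
(Σ1 = 4, Σu^3 = 727, Σu^3·u^3 = 308801, Σw = -1466, Σu^3·w = -619703.)
Eliminating b: 308801·(row 1) − 727·(row 2) gives 706675·a = 308801·(-1466) − 727·(-619703) = -2178185, so a = -435637/141335.
Then b = ((-619703) − 727·(-435637/141335))/308801 = -282606/141335.
At u = 9: ŵ = (-435637/141335)·(1) + (-282606/141335)·(729) = -206455411/141335.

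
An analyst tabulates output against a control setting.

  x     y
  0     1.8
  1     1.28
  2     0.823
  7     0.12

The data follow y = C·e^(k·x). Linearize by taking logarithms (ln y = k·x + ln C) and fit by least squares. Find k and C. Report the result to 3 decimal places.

k = -0.389, C = 1.827

Linearized form: ln y = k·x + ln C. From the 4 transformed points,
Σx = 10.0000, Σ(x)² = 54.0000, Σln y = -1.4804, Σx·ln y = -14.9846.
Equations: 54.0000·k + 10.0000·ln C = -14.9846;  10.0000·k + 4·ln C = -1.4804.
Δ = 54.0000·4 − (10.0000)² = 116.0000; k = (-14.9846·4 − 10.0000·-1.4804)/116.0000 = -0.38909, ln C = (54.0000·-1.4804 − 10.0000·-14.9846)/116.0000 = 0.60262, so C = exp(0.60262) = 1.82689.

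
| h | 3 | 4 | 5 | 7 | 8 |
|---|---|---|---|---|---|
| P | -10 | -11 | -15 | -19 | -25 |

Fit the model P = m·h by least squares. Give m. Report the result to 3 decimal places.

m = -2.957

AᵀA·[m]ᵀ = AᵀP reads: 163·m = -482.
Hence m = -482 / 163 ≈ -2.95706.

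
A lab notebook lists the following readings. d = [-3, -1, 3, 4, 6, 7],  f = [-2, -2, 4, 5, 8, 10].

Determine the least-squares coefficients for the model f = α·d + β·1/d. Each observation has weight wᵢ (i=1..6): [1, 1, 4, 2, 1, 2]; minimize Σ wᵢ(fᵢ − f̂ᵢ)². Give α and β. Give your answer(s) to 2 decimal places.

α = 1.34, β = -0.04

Sums needed: Σwᵢ·d·d = 212, Σwᵢ·d·1/d = 11, Σwᵢ·1/d·1/d = 2057/1176.
Right-hand side: Σwᵢ·d·f = 284, Σwᵢ·1/d·f = 617/42.
So MᵀWM·[α, β]ᵀ = MᵀWf: [[212, 11]; [11, 2057/1176]]·[α, β]ᵀ = [284, 617/42]ᵀ.
Determinant 212·(2057/1176) − 11² = 73447/294.
α = (284·(2057/1176) − 11·(617/42))/(73447/294) = 8958/6677; β = (212·(617/42) − 11·284)/(73447/294) = -2828/73447.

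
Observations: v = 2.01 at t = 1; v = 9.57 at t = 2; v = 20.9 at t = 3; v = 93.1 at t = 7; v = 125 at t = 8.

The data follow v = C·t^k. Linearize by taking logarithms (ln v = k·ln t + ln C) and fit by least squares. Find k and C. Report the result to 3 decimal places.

Linearized form: ln v = k·ln t + ln C. From the 5 transformed points,
Σln t = 5.8171, Σ(ln t)² = 9.7980, Σln v = 15.3585, Σln t·ln v = 23.7674.
Normal system: [[9.7980, 5.8171]; [5.8171, 5]]·[k, ln C]ᵀ = [23.7674, 15.3585]ᵀ.
Δ = 9.7980·5 − (5.8171)² = 15.1514; k = (23.7674·5 − 5.8171·15.3585)/15.1514 = 1.94667, ln C = (9.7980·15.3585 − 5.8171·23.7674)/15.1514 = 0.80691, so C = exp(0.80691) = 2.24096.

k = 1.947, C = 2.241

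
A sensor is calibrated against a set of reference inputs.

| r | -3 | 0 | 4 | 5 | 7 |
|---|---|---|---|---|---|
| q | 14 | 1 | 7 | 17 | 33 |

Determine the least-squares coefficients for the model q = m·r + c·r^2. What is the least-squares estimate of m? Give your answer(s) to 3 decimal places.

The normal system XᵀX·[m, c]ᵀ = Xᵀq is [[99, 505]; [505, 3363]]·[m, c]ᵀ = [302, 2280]ᵀ.
Δ = 99·3363 − 505² = 77912.
m = (302·3363 − 505·2280)/77912 = -67887/38956; c = (99·2280 − 505·302)/77912 = 36605/38956.

m = -1.743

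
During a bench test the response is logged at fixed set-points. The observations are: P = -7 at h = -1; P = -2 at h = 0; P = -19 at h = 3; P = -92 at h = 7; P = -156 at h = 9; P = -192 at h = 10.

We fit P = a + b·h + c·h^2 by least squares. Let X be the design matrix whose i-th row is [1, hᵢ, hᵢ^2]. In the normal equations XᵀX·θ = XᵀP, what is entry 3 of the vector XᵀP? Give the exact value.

-36522

Entry 3 ↔ basis h^2, so (XᵀP)_{3} = Σᵢ (h^2)·Pᵢ = (1)·(-7) + (0)·(-2) + (9)·(-19) + (49)·(-92) + (81)·(-156) + (100)·(-192) = -36522.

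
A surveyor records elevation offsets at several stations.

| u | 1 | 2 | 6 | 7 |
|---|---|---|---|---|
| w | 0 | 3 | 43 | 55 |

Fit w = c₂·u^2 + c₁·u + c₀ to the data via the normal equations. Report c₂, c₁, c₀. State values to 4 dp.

c₂ = 0.9000, c₁ = 2.2231, c₀ = -3.8923

Normal-equation sums: Σu^2·u^2 = 3714, Σu^2·u = 568, Σu^2 = 90, Σu·u = 90, Σu = 16, Σ1 = 4.
Moment sums: Σu^2·w = 4255, Σu·w = 649, Σw = 101.
Normal equations: [[3714, 568, 90]; [568, 90, 16]; [90, 16, 4]]·[c₂, c₁, c₀]ᵀ = [4255, 649, 101]ᵀ.
Inverting the 3×3 Gram matrix, [c₂, c₁, c₀]ᵀ = [9/10, 289/130, -253/65]ᵀ.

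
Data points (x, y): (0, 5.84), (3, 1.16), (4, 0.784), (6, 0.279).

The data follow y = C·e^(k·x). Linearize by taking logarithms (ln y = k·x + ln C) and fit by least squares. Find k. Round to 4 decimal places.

k = -0.5048

With ln yᵢ as the transformed response and xᵢ as the regressor:
Over the data: Σx = 13.0000, Σ(x)² = 61.0000, Σln y = 0.3933, Σx·ln y = -8.1874.
Normal system: [[61.0000, 13.0000]; [13.0000, 4]]·[k, ln C]ᵀ = [-8.1874, 0.3933]ᵀ.
Δ = 61.0000·4 − (13.0000)² = 75.0000; k = (-8.1874·4 − 13.0000·0.3933)/75.0000 = -0.50483, ln C = (61.0000·0.3933 − 13.0000·-8.1874)/75.0000 = 1.73900.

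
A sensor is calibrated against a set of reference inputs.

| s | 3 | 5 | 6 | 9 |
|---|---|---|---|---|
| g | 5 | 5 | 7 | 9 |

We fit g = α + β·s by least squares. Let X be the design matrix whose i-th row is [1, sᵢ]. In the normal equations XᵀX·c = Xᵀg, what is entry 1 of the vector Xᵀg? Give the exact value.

Entry 1 ↔ basis 1, so (Xᵀg)_{1} = Σᵢ gᵢ = (1)·(5) + (1)·(5) + (1)·(7) + (1)·(9) = 26.

26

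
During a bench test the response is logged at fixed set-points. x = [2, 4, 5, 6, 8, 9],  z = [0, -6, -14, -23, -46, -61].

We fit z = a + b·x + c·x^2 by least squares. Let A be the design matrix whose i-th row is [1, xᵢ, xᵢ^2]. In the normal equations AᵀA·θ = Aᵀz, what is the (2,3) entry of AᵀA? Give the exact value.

Row 2 ↔ basis x, column 3 ↔ basis x^2, so (AᵀA)_{2,3} = Σᵢ (x)·(x^2) = (2)·(4) + (4)·(16) + (5)·(25) + (6)·(36) + (8)·(64) + (9)·(81) = 1654.

1654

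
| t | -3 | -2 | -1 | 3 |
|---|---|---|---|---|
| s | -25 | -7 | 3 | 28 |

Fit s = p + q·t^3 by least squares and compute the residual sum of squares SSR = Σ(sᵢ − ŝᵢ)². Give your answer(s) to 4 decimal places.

Forming MᵀM = [[4, -9]; [-9, 1523]] and Mᵀs = [-1, 1484]ᵀ gives MᵀM·[p, q]ᵀ = Mᵀs.
Eliminating q: 1523·(row 1) − (-9)·(row 2) gives 6011·p = 1523·(-1) − (-9)·1484 = 11833, so p = 11833/6011.
Then q = (1484 − (-9)·(11833/6011))/1523 = 5927/6011.
Residuals: -2079/6011, -6494/6011, 12127/6011, -3554/6011; SSR = 34302/6011.

SSR = 5.7065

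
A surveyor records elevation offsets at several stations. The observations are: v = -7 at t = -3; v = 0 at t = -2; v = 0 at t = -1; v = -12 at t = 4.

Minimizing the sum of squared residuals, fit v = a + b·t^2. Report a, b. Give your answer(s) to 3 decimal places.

a = 1.791, b = -0.872

Normal-equation sums: Σ1 = 4, Σt^2 = 30, Σt^2·t^2 = 354.
Moment sums: Σv = -19, Σt^2·v = -255.
Normal equations: [[4, 30]; [30, 354]]·[a, b]ᵀ = [-19, -255]ᵀ.
Eliminating b: 354·(row 1) − 30·(row 2) gives 516·a = 354·(-19) − 30·(-255) = 924, so a = 77/43.
Then b = ((-255) − 30·(77/43))/354 = -75/86.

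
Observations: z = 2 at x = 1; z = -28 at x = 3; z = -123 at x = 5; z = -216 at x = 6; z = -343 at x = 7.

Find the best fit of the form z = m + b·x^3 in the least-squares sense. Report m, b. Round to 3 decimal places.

From the data, Σ1 = 5, Σx^3 = 712, Σx^3·x^3 = 180660.
Right-hand side: Σz = -708, Σx^3·z = -180434.
Normal equations: [[5, 712]; [712, 180660]]·[m, b]ᵀ = [-708, -180434]ᵀ.
Eliminating b: 180660·(row 1) − 712·(row 2) gives 396356·m = 180660·(-708) − 712·(-180434) = 561728, so m = 140432/99089.
Then b = ((-180434) − 712·(140432/99089))/180660 = -199037/198178.

m = 1.417, b = -1.004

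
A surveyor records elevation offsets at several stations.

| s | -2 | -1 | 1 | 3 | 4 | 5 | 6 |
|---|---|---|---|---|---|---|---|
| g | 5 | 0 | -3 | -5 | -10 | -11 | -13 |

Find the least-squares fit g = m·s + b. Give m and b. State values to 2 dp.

m = -2.10, b = -0.48

Forming MᵀM = [[92, 16]; [16, 7]] and Mᵀg = [-201, -37]ᵀ gives MᵀM·[m, b]ᵀ = Mᵀg.
Determinant 92·7 − 16² = 388.
m = ((-201)·7 − 16·(-37))/388 = -815/388; b = (92·(-37) − 16·(-201))/388 = -47/97.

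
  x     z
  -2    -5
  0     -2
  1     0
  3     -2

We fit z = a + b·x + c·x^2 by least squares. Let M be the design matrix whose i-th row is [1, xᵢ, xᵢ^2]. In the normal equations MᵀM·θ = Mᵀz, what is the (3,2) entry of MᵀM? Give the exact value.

Row 3 ↔ basis x^2, column 2 ↔ basis x, so (MᵀM)_{3,2} = Σᵢ (x^2)·(x) = (4)·(-2) + (0)·(0) + (1)·(1) + (9)·(3) = 20.

20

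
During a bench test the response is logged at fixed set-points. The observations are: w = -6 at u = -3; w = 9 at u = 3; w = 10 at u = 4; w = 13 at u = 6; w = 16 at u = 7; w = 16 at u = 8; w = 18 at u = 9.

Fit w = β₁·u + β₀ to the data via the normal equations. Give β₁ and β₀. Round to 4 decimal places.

Sums needed: Σu·u = 264, Σu = 34, Σ1 = 7.
For Aᵀw: Σu·w = 565, Σw = 76.
So AᵀA·[β₁, β₀]ᵀ = Aᵀw: [[264, 34]; [34, 7]]·[β₁, β₀]ᵀ = [565, 76]ᵀ.
det = 264·7 − 34² = 692.
β₁ = (565·7 − 34·76)/692 = 1371/692; β₀ = (264·76 − 34·565)/692 = 427/346.

β₁ = 1.9812, β₀ = 1.2341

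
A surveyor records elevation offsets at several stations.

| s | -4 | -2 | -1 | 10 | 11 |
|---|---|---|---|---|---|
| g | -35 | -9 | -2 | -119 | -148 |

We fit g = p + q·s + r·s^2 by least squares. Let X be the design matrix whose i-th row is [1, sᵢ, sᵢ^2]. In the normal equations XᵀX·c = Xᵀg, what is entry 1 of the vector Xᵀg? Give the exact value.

Entry 1 ↔ basis 1, so (Xᵀg)_{1} = Σᵢ gᵢ = (1)·(-35) + (1)·(-9) + (1)·(-2) + (1)·(-119) + (1)·(-148) = -313.

-313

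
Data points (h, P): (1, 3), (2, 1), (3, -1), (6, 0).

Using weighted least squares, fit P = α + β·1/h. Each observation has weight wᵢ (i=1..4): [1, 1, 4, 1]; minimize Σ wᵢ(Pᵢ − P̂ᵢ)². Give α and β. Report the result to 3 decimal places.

α = -2.127, β = 4.964

Sums needed: Σwᵢ·1 = 7, Σwᵢ·1/h = 3, Σwᵢ·1/h·1/h = 31/18.
Moment sums: Σwᵢ·P = 0, Σwᵢ·1/h·P = 13/6.
So XᵀWX·[α, β]ᵀ = XᵀWP: [[7, 3]; [3, 31/18]]·[α, β]ᵀ = [0, 13/6]ᵀ.
det = 7·(31/18) − 3² = 55/18.
α = (0·(31/18) − 3·(13/6))/(55/18) = -117/55; β = (7·(13/6) − 3·0)/(55/18) = 273/55.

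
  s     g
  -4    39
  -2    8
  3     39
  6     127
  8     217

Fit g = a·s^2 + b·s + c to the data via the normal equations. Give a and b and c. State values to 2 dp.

a = 2.98, b = 2.93, c = 2.66

Forming AᵀA = [[5745, 683, 129]; [683, 129, 11]; [129, 11, 5]] and Aᵀg = [19467, 2443, 430]ᵀ gives AᵀA·[a, b, c]ᵀ = Aᵀg.
Solving the 3×3 system (Gaussian elimination) gives a = 17493/5870, b = 34431/11740, c = 31253/11740.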